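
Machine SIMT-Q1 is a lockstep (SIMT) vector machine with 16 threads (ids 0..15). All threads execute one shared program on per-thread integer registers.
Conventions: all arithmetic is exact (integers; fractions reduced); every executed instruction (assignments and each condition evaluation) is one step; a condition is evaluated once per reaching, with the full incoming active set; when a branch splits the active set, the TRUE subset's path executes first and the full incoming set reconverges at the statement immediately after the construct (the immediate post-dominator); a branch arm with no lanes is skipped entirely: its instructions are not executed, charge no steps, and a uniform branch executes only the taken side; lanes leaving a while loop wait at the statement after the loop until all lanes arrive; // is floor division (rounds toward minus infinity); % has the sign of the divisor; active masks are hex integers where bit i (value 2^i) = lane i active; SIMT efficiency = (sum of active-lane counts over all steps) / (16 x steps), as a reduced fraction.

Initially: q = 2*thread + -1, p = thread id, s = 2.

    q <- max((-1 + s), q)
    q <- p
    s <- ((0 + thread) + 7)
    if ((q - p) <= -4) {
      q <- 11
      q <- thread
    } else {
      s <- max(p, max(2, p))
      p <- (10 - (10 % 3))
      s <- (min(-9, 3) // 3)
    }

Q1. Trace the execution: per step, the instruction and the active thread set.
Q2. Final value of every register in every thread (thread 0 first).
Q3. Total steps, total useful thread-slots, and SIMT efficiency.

step 0: q <- max((-1 + s), q)        0xffff
step 1: q <- p                       0xffff
step 2: s <- ((0 + thread) + 7)      0xffff
step 3: eval ((q - p) <= -4)         0xffff
step 4: s <- max(p, max(2, p))       0xffff
step 5: p <- (10 - (10 % 3))         0xffff
step 6: s <- (min(-9, 3) // 3)       0xffff

Answer: 7 steps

q: 0,1,2,3,4,5,6,7,8,9,10,11,12,13,14,15
p: 9,9,9,9,9,9,9,9,9,9,9,9,9,9,9,9
s: -3,-3,-3,-3,-3,-3,-3,-3,-3,-3,-3,-3,-3,-3,-3,-3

steps = 7; useful = 112; efficiency = 112/112 = 1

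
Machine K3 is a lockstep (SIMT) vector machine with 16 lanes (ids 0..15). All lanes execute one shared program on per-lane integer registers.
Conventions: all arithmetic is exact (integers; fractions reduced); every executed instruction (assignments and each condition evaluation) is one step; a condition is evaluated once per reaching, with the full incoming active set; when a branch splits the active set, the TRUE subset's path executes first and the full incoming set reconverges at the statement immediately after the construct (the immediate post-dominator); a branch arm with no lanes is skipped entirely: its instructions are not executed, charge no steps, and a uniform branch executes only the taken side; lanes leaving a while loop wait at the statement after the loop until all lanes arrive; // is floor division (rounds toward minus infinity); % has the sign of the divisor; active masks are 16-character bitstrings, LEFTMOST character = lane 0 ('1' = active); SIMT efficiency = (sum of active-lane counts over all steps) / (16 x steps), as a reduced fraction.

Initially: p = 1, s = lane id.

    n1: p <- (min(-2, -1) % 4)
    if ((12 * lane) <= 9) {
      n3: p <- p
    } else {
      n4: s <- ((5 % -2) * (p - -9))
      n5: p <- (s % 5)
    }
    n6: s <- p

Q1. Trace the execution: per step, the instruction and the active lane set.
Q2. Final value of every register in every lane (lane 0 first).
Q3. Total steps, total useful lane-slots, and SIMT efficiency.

step 0: p <- (min(-2, -1) % 4)       1111111111111111
step 1: eval ((12 * lane) <= 9)      1111111111111111
step 2: p <- p                       1000000000000000
step 3: s <- ((5 % -2) * (p - -9))   0111111111111111
step 4: p <- (s % 5)                 0111111111111111
step 5: s <- p                       1111111111111111

Answer: 6 steps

p: 2,4,4,4,4,4,4,4,4,4,4,4,4,4,4,4
s: 2,4,4,4,4,4,4,4,4,4,4,4,4,4,4,4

steps = 6; useful = 79; efficiency = 79/96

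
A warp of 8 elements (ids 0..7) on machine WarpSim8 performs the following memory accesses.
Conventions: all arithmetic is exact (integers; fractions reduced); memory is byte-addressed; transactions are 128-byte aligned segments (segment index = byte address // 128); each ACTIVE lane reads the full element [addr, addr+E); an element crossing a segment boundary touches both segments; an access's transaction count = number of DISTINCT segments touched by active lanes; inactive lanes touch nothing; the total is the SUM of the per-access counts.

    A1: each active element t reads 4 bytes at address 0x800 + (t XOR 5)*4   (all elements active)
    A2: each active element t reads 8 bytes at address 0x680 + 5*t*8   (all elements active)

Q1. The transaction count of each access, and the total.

A1: 1 transaction
A2: 3 transactions

Answer: 1,3; total 4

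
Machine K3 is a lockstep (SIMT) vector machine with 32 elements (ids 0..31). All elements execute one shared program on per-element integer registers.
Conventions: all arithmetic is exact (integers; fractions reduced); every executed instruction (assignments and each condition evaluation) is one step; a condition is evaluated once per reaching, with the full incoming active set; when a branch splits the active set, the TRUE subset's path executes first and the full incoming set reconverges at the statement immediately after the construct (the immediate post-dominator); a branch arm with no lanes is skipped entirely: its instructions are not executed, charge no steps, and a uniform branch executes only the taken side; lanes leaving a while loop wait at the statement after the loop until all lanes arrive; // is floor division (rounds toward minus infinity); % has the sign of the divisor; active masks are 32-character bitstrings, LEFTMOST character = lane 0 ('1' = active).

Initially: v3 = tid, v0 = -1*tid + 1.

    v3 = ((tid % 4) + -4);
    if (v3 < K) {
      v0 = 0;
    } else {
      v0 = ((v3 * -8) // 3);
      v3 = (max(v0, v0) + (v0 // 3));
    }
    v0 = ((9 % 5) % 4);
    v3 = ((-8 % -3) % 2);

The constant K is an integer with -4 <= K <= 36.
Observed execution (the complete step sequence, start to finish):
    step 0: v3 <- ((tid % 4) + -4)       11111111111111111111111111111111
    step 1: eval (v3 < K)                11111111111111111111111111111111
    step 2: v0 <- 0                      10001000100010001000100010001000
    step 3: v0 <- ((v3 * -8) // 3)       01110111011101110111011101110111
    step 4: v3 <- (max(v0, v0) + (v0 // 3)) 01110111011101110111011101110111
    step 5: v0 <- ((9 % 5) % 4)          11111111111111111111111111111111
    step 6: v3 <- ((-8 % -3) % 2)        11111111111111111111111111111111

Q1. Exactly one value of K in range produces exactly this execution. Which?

Answer: K = -3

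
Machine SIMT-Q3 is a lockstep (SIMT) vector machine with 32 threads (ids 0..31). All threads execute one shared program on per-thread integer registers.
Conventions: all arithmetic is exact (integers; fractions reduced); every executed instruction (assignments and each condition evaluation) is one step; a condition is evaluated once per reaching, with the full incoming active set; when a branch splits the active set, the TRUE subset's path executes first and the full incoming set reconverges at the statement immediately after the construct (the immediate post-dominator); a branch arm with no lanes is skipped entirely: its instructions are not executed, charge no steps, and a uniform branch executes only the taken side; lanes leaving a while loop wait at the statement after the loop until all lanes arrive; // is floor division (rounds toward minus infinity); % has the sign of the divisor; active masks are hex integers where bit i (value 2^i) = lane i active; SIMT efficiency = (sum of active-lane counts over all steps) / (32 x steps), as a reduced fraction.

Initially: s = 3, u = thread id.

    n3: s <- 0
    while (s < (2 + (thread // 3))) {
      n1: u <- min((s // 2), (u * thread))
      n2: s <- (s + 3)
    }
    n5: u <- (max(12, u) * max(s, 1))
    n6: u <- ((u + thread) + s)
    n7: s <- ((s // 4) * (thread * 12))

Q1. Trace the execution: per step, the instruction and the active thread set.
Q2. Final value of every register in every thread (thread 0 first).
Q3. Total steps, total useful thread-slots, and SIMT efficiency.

step 0: s <- 0                       0xffffffff
step 1: eval (s < (2 + (thread // 3))) 0xffffffff
step 2: u <- min((s // 2), (u * thread)) 0xffffffff
step 3: s <- (s + 3)                 0xffffffff
step 4: eval (s < (2 + (thread // 3))) 0xffffffff
step 5: u <- min((s // 2), (u * thread)) 0xffffffc0
step 6: s <- (s + 3)                 0xffffffc0
step 7: eval (s < (2 + (thread // 3))) 0xffffffc0
step 8: u <- min((s // 2), (u * thread)) 0xffff8000
step 9: s <- (s + 3)                 0xffff8000
step 10: eval (s < (2 + (thread // 3))) 0xffff8000
step 11: u <- min((s // 2), (u * thread)) 0xff000000
step 12: s <- (s + 3)                 0xff000000
step 13: eval (s < (2 + (thread // 3))) 0xff000000
step 14: u <- (max(12, u) * max(s, 1)) 0xffffffff
step 15: u <- ((u + thread) + s)      0xffffffff
step 16: s <- ((s // 4) * (thread * 12)) 0xffffffff

Answer: 17 steps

s: 0,0,0,0,0,0,72,84,96,108,120,132,144,156,168,360,384,408,432,456,480,504,528,552,864,900,936,972,1008,1044,1080,1116
u: 39,40,41,42,43,44,84,85,86,87,88,89,90,91,92,132,133,134,135,136,137,138,139,140,180,181,182,183,184,185,186,187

steps = 17; useful = 409; efficiency = 409/544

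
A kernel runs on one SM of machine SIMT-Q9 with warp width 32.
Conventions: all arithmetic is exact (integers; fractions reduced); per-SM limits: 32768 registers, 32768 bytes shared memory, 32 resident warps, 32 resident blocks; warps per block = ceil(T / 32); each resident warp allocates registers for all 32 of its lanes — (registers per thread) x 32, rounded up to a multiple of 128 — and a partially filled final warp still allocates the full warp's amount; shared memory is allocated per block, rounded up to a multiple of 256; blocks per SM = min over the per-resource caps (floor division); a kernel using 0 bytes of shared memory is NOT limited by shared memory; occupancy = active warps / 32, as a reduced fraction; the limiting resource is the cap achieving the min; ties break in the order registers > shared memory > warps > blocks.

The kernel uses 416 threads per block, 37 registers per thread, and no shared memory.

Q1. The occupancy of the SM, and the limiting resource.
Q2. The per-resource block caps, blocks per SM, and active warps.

Answer: occupancy 13/32, limited by registers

registers: 1 block
shared memory: no limit (kernel uses none)
warps: 2 blocks
blocks: 32 blocks

Answer: 1 block, 13 active warps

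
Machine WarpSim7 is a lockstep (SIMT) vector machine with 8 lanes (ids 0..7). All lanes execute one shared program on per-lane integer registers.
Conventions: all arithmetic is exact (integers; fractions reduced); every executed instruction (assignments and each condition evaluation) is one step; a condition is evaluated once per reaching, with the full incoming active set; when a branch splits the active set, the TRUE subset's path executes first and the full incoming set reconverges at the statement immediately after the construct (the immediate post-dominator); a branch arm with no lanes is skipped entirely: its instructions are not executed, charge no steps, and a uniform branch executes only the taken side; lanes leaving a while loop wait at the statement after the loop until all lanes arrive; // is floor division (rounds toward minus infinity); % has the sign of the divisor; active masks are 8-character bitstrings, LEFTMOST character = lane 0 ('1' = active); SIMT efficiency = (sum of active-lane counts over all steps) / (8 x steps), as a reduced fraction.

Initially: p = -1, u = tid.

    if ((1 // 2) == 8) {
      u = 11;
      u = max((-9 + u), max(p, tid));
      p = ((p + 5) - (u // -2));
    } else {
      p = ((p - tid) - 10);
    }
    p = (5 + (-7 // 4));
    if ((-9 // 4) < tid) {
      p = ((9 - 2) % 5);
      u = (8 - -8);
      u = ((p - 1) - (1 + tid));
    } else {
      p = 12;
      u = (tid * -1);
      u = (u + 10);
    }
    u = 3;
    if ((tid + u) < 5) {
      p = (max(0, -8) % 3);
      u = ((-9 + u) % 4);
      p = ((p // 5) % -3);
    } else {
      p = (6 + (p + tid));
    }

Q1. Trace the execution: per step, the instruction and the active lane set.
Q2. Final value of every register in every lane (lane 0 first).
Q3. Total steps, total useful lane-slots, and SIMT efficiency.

step 0: eval ((1 // 2) == 8)         11111111
step 1: p <- ((p - tid) - 10)        11111111
step 2: p <- (5 + (-7 // 4))         11111111
step 3: eval ((-9 // 4) < tid)       11111111
step 4: p <- ((9 - 2) % 5)           11111111
step 5: u <- (8 - -8)                11111111
step 6: u <- ((p - 1) - (1 + tid))   11111111
step 7: u <- 3                       11111111
step 8: eval ((tid + u) < 5)         11111111
step 9: p <- (max(0, -8) % 3)        11000000
step 10: u <- ((-9 + u) % 4)          11000000
step 11: p <- ((p // 5) % -3)         11000000
step 12: p <- (6 + (p + tid))         00111111

Answer: 13 steps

p: 0,0,10,11,12,13,14,15
u: 2,2,3,3,3,3,3,3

steps = 13; useful = 84; efficiency = 84/104 = 21/26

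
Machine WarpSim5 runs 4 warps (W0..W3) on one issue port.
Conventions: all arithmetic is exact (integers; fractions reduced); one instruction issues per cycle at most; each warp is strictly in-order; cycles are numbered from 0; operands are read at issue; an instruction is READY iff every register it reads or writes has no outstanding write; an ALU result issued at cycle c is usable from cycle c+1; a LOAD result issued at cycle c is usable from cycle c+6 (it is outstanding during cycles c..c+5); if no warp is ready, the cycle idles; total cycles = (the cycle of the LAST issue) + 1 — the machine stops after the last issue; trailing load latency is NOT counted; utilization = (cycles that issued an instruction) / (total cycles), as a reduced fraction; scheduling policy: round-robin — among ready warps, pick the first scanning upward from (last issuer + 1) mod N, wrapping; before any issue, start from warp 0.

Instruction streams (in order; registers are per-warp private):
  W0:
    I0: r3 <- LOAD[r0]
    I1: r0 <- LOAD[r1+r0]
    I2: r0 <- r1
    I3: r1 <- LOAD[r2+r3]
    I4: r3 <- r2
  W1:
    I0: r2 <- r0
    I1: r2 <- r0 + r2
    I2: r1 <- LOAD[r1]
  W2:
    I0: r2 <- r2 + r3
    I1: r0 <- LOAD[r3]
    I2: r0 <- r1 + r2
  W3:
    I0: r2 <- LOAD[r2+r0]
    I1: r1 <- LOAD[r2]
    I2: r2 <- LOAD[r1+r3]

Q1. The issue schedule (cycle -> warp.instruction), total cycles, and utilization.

cycle 0: W0.I0
cycle 1: W1.I0
cycle 2: W2.I0
cycle 3: W3.I0
cycle 4: W0.I1
cycle 5: W1.I1
cycle 6: W2.I1
cycle 7: W1.I2
cycle 8: idle
cycle 9: W3.I1
cycle 10: W0.I2
cycle 11: W0.I3
cycle 12: W2.I2
cycle 13: W0.I4
cycle 14: idle
cycle 15: W3.I2

Answer: 16 cycles, utilization 7/8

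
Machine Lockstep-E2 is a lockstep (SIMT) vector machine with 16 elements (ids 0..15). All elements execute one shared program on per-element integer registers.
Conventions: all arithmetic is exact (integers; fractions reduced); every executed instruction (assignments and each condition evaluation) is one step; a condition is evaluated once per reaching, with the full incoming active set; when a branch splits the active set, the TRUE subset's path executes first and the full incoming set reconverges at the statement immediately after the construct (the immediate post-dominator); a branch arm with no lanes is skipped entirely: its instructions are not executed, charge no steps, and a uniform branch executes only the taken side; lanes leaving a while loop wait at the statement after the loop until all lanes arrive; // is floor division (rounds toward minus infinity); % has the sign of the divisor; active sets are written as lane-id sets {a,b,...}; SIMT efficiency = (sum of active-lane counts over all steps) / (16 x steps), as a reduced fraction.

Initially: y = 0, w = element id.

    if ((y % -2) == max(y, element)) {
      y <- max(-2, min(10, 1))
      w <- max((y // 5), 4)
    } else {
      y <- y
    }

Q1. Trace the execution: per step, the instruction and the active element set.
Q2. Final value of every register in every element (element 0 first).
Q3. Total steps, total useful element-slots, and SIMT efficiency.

step 0: eval ((y % -2) == max(y, element)) {0,1,2,3,4,5,6,7,8,9,10,11,12,13,14,15}
step 1: y <- max(-2, min(10, 1))     {0}
step 2: w <- max((y // 5), 4)        {0}
step 3: y <- y                       {1,2,3,4,5,6,7,8,9,10,11,12,13,14,15}

Answer: 4 steps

y: 1,0,0,0,0,0,0,0,0,0,0,0,0,0,0,0
w: 4,1,2,3,4,5,6,7,8,9,10,11,12,13,14,15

steps = 4; useful = 33; efficiency = 33/64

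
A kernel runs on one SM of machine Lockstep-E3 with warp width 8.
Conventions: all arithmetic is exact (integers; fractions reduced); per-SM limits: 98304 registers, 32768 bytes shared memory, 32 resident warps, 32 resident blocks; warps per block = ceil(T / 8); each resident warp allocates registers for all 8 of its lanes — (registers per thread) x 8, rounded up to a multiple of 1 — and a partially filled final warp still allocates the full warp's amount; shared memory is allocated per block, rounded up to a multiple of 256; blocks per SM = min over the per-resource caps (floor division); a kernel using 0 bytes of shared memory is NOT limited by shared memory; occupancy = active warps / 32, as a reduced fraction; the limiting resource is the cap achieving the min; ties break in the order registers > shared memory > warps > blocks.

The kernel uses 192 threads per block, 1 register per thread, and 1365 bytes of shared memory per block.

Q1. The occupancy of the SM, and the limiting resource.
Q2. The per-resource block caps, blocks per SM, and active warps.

Answer: occupancy 3/4, limited by warps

registers: 512 blocks
shared memory: 21 blocks
warps: 1 block
blocks: 32 blocks

Answer: 1 block, 24 active warps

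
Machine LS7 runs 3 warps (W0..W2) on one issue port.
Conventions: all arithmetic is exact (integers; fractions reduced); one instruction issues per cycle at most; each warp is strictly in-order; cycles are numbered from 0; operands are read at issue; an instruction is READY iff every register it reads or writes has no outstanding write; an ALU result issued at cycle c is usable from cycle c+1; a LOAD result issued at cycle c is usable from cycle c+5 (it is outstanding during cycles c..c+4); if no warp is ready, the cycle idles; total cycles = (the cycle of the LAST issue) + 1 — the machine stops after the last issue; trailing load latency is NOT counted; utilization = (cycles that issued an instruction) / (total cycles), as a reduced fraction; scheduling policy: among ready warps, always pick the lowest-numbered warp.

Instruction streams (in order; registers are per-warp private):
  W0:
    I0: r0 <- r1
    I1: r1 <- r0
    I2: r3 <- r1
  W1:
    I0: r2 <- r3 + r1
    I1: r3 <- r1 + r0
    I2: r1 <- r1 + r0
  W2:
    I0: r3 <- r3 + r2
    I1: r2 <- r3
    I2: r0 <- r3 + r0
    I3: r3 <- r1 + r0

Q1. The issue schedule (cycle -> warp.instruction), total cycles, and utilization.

cycle 0: W0.I0
cycle 1: W0.I1
cycle 2: W0.I2
cycle 3: W1.I0
cycle 4: W1.I1
cycle 5: W1.I2
cycle 6: W2.I0
cycle 7: W2.I1
cycle 8: W2.I2
cycle 9: W2.I3

Answer: 10 cycles, utilization 1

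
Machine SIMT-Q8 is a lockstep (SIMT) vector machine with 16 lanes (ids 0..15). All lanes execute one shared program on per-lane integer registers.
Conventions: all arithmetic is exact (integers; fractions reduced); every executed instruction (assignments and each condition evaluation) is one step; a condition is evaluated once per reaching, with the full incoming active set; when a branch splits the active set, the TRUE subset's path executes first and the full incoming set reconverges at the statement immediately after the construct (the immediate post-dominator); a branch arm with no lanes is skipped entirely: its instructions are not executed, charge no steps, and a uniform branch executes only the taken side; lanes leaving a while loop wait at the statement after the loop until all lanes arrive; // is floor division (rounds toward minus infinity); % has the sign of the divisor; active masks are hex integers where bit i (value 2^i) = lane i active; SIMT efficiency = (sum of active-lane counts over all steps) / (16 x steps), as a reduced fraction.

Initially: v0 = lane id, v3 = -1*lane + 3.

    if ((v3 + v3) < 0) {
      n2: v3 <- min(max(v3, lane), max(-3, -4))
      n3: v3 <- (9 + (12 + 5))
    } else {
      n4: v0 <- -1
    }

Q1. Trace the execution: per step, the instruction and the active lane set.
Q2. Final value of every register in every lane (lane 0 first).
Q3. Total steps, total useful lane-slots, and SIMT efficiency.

step 0: eval ((v3 + v3) < 0)         0xffff
step 1: v3 <- min(max(v3, lane), max(-3, -4)) 0xfff0
step 2: v3 <- (9 + (12 + 5))         0xfff0
step 3: v0 <- -1                     0x000f

Answer: 4 steps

v0: -1,-1,-1,-1,4,5,6,7,8,9,10,11,12,13,14,15
v3: 3,2,1,0,26,26,26,26,26,26,26,26,26,26,26,26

steps = 4; useful = 44; efficiency = 44/64 = 11/16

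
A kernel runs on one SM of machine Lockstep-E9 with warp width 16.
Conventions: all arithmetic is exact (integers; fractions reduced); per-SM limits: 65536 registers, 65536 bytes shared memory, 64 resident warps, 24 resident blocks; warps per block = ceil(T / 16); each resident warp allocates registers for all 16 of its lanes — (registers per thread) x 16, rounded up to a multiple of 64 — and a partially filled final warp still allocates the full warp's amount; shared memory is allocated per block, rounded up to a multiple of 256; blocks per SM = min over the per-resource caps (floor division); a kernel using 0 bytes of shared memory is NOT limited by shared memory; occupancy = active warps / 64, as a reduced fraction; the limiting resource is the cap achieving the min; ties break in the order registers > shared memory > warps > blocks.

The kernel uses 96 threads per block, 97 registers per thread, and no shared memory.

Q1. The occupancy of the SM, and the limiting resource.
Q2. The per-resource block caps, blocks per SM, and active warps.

Answer: occupancy 9/16, limited by registers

registers: 6 blocks
shared memory: no limit (kernel uses none)
warps: 10 blocks
blocks: 24 blocks

Answer: 6 blocks, 36 active warps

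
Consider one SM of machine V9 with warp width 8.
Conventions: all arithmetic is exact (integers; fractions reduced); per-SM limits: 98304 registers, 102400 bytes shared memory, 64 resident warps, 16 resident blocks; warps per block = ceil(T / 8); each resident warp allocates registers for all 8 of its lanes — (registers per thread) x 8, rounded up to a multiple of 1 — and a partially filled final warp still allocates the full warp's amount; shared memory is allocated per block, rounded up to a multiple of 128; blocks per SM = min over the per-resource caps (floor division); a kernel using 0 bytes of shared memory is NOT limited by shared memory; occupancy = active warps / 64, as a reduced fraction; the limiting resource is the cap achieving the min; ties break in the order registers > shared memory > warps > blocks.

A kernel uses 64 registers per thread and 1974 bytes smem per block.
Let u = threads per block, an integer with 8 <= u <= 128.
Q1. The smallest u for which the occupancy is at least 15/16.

Answer: u = 25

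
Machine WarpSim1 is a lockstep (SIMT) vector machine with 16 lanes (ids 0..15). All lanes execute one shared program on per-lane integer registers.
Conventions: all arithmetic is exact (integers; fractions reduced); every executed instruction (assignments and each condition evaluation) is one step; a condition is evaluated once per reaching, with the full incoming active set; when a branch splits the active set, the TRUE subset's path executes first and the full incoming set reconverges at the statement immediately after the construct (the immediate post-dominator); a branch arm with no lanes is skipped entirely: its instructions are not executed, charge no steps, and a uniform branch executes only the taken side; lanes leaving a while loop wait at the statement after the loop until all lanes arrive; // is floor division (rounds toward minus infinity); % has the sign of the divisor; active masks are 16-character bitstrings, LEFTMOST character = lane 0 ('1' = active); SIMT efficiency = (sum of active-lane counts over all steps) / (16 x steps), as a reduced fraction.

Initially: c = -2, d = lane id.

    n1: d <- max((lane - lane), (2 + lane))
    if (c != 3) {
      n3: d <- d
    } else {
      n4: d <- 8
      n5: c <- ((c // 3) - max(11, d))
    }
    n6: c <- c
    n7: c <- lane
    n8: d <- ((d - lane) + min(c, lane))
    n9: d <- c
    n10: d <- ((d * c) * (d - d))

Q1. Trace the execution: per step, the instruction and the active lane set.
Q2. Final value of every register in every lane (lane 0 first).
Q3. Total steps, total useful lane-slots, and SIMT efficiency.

step 0: d <- max((lane - lane), (2 + lane)) 1111111111111111
step 1: eval (c != 3)                1111111111111111
step 2: d <- d                       1111111111111111
step 3: c <- c                       1111111111111111
step 4: c <- lane                    1111111111111111
step 5: d <- ((d - lane) + min(c, lane)) 1111111111111111
step 6: d <- c                       1111111111111111
step 7: d <- ((d * c) * (d - d))     1111111111111111

Answer: 8 steps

c: 0,1,2,3,4,5,6,7,8,9,10,11,12,13,14,15
d: 0,0,0,0,0,0,0,0,0,0,0,0,0,0,0,0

steps = 8; useful = 128; efficiency = 128/128 = 1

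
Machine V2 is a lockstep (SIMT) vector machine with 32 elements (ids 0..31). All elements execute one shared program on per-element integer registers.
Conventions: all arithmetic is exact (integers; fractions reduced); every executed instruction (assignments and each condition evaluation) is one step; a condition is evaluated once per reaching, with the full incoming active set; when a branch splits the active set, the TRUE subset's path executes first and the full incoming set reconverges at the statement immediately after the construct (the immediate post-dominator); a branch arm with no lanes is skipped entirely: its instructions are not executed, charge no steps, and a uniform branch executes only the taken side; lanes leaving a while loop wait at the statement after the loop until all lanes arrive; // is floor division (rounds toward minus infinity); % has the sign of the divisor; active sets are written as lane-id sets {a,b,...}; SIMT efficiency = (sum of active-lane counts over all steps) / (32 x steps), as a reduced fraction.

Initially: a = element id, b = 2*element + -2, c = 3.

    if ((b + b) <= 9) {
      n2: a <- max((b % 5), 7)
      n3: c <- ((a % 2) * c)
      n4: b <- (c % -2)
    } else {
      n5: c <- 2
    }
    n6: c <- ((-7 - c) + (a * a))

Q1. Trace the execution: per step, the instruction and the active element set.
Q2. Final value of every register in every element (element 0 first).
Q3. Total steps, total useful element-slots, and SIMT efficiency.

step 0: eval ((b + b) <= 9)          {0,1,2,3,4,5,6,7,8,9,10,11,12,13,14,15,16,17,18,19,20,21,22,23,24,25,26,27,28,29,30,31}
step 1: a <- max((b % 5), 7)         {0,1,2,3}
step 2: c <- ((a % 2) * c)           {0,1,2,3}
step 3: b <- (c % -2)                {0,1,2,3}
step 4: c <- 2                       {4,5,6,7,8,9,10,11,12,13,14,15,16,17,18,19,20,21,22,23,24,25,26,27,28,29,30,31}
step 5: c <- ((-7 - c) + (a * a))    {0,1,2,3,4,5,6,7,8,9,10,11,12,13,14,15,16,17,18,19,20,21,22,23,24,25,26,27,28,29,30,31}

Answer: 6 steps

a: 7,7,7,7,4,5,6,7,8,9,10,11,12,13,14,15,16,17,18,19,20,21,22,23,24,25,26,27,28,29,30,31
b: -1,-1,-1,-1,6,8,10,12,14,16,18,20,22,24,26,28,30,32,34,36,38,40,42,44,46,48,50,52,54,56,58,60
c: 39,39,39,39,7,16,27,40,55,72,91,112,135,160,187,216,247,280,315,352,391,432,475,520,567,616,667,720,775,832,891,952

steps = 6; useful = 104; efficiency = 104/192 = 13/24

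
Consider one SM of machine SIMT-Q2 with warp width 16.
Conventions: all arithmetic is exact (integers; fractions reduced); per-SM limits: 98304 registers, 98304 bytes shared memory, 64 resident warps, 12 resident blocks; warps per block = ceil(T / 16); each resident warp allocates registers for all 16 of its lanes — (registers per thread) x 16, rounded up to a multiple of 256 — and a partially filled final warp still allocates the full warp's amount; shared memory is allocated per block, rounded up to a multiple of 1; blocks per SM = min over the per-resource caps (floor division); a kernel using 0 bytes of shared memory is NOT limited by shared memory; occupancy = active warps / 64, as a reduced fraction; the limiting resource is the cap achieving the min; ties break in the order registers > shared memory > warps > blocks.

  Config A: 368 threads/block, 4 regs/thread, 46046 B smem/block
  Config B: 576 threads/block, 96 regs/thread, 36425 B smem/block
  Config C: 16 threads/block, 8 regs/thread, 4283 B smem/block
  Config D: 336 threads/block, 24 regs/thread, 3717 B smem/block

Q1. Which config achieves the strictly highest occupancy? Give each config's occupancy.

occupancies: A 23/32, B 9/16, C 3/16, D 63/64

Answer: D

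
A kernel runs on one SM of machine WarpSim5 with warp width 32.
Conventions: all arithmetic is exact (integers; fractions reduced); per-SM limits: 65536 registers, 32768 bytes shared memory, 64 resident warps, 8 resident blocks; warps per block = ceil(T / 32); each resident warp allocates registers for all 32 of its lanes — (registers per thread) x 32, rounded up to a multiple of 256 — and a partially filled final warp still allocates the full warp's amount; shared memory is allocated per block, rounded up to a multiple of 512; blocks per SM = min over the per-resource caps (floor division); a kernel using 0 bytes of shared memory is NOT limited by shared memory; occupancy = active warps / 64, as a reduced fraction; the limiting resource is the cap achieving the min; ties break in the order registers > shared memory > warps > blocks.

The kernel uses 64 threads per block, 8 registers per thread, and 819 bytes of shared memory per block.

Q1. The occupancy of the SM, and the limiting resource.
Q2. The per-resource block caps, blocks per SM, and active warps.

Answer: occupancy 1/4, limited by blocks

registers: 128 blocks
shared memory: 32 blocks
warps: 32 blocks
blocks: 8 blocks

Answer: 8 blocks, 16 active warps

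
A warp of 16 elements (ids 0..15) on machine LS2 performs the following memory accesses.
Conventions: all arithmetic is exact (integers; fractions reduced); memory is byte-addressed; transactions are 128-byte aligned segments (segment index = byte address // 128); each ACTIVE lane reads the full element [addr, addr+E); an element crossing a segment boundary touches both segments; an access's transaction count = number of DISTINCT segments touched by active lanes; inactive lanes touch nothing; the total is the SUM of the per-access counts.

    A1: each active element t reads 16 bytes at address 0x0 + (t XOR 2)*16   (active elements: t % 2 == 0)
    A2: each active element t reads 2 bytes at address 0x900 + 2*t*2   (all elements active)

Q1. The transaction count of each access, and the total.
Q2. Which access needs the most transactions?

A1: 2 transactions
A2: 1 transaction

Answer: 2,1; total 3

Answer: A1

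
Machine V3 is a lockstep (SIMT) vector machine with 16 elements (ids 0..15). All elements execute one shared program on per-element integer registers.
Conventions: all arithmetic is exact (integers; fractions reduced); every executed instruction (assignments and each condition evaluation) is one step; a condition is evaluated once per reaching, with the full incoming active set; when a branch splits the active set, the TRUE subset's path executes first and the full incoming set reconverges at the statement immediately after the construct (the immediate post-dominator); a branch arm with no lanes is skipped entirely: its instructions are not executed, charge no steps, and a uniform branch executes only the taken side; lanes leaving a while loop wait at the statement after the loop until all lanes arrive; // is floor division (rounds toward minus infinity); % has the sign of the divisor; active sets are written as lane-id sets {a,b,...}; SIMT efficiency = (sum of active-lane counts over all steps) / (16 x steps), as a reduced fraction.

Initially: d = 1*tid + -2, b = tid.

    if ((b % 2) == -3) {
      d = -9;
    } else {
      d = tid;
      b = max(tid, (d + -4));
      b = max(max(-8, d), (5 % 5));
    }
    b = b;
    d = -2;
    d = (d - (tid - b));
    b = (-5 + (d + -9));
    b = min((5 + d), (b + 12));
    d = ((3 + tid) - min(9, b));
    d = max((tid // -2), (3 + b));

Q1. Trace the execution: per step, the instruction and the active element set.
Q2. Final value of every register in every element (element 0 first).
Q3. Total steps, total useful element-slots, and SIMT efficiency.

step 0: eval ((b % 2) == -3)         {0,1,2,3,4,5,6,7,8,9,10,11,12,13,14,15}
step 1: d <- tid                     {0,1,2,3,4,5,6,7,8,9,10,11,12,13,14,15}
step 2: b <- max(tid, (d + -4))      {0,1,2,3,4,5,6,7,8,9,10,11,12,13,14,15}
step 3: b <- max(max(-8, d), (5 % 5)) {0,1,2,3,4,5,6,7,8,9,10,11,12,13,14,15}
step 4: b <- b                       {0,1,2,3,4,5,6,7,8,9,10,11,12,13,14,15}
step 5: d <- -2                      {0,1,2,3,4,5,6,7,8,9,10,11,12,13,14,15}
step 6: d <- (d - (tid - b))         {0,1,2,3,4,5,6,7,8,9,10,11,12,13,14,15}
step 7: b <- (-5 + (d + -9))         {0,1,2,3,4,5,6,7,8,9,10,11,12,13,14,15}
step 8: b <- min((5 + d), (b + 12))  {0,1,2,3,4,5,6,7,8,9,10,11,12,13,14,15}
step 9: d <- ((3 + tid) - min(9, b)) {0,1,2,3,4,5,6,7,8,9,10,11,12,13,14,15}
step 10: d <- max((tid // -2), (3 + b)) {0,1,2,3,4,5,6,7,8,9,10,11,12,13,14,15}

Answer: 11 steps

d: 0,-1,-1,-1,-1,-1,-1,-1,-1,-1,-1,-1,-1,-1,-1,-1
b: -4,-4,-4,-4,-4,-4,-4,-4,-4,-4,-4,-4,-4,-4,-4,-4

steps = 11; useful = 176; efficiency = 176/176 = 1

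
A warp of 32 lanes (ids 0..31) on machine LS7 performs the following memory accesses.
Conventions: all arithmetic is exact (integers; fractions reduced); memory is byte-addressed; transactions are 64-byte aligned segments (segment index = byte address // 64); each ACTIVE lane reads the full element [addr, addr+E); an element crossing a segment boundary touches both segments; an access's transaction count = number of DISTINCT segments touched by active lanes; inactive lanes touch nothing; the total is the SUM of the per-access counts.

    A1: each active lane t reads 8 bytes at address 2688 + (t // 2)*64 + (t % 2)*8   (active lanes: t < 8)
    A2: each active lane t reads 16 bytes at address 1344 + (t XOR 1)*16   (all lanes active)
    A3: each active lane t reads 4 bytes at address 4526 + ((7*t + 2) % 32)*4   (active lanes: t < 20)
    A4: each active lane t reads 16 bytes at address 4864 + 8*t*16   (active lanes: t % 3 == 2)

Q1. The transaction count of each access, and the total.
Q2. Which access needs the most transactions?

A1: 4 transactions
A2: 8 transactions
A3: 3 transactions
A4: 10 transactions

Answer: 4,8,3,10; total 25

Answer: A4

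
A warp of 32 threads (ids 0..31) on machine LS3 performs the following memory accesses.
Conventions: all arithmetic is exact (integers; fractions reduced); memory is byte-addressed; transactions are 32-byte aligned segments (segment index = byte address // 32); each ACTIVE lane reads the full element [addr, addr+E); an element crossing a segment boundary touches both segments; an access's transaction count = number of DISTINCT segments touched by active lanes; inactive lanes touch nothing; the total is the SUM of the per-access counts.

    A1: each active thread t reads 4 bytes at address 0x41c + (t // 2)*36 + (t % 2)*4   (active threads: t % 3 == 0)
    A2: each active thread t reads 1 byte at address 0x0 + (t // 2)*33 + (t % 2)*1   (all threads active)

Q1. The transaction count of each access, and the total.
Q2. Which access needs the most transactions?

A1: 11 transactions
A2: 16 transactions

Answer: 11,16; total 27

Answer: A2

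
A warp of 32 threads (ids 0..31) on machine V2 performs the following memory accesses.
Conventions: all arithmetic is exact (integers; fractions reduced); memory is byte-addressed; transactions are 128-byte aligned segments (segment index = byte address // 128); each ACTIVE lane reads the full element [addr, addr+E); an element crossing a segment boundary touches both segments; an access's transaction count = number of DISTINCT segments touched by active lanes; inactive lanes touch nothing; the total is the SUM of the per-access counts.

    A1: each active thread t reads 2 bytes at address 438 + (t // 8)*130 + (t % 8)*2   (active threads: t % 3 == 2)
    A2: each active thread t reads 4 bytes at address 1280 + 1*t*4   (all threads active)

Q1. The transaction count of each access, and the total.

A1: 4 transactions
A2: 1 transaction

Answer: 4,1; total 5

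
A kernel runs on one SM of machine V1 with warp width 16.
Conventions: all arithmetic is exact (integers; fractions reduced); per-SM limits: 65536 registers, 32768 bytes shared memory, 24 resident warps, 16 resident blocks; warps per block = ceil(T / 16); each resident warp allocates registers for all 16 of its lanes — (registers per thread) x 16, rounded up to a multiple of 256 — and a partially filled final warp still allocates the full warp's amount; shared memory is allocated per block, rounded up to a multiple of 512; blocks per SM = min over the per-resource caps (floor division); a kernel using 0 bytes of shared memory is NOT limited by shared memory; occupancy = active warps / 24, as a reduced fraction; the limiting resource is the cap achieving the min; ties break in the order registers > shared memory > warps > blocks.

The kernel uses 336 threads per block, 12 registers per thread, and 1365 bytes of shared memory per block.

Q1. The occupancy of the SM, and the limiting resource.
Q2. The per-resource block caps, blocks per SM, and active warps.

Answer: occupancy 7/8, limited by warps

registers: 12 blocks
shared memory: 21 blocks
warps: 1 block
blocks: 16 blocks

Answer: 1 block, 21 active warps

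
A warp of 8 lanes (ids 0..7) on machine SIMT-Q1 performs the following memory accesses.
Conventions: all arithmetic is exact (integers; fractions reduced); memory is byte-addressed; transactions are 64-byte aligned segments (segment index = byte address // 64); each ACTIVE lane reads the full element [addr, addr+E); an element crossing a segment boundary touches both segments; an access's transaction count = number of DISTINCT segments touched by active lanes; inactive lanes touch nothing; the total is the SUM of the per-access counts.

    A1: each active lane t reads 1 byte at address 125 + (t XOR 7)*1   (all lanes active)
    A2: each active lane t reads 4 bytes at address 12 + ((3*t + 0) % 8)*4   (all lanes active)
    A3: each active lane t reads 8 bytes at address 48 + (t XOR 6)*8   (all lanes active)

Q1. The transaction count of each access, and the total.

A1: 2 transactions
A2: 1 transaction
A3: 2 transactions

Answer: 2,1,2; total 5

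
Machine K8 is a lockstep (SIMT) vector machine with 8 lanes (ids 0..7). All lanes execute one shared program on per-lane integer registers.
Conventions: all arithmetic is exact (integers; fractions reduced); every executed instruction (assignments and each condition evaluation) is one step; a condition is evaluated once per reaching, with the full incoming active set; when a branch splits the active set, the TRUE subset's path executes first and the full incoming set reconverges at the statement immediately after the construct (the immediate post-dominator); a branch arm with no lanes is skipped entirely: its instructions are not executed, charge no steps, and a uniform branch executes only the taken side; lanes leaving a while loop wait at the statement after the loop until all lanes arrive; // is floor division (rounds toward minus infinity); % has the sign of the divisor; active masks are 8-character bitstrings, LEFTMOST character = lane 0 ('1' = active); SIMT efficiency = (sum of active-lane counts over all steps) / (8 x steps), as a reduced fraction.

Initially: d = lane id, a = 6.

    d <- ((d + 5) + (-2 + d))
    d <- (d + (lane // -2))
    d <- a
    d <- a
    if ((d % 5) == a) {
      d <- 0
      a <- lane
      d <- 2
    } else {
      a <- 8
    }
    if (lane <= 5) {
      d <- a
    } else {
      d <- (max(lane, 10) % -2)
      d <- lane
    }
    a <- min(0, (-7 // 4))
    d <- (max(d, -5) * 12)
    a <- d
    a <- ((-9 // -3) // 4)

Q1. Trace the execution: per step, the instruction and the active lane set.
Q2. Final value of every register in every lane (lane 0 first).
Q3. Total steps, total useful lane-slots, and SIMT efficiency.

step 0: d <- ((d + 5) + (-2 + d))    11111111
step 1: d <- (d + (lane // -2))      11111111
step 2: d <- a                       11111111
step 3: d <- a                       11111111
step 4: eval ((d % 5) == a)          11111111
step 5: a <- 8                       11111111
step 6: eval (lane <= 5)             11111111
step 7: d <- a                       11111100
step 8: d <- (max(lane, 10) % -2)    00000011
step 9: d <- lane                    00000011
step 10: a <- min(0, (-7 // 4))       11111111
step 11: d <- (max(d, -5) * 12)       11111111
step 12: a <- d                       11111111
step 13: a <- ((-9 // -3) // 4)       11111111

Answer: 14 steps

d: 96,96,96,96,96,96,72,84
a: 0,0,0,0,0,0,0,0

steps = 14; useful = 98; efficiency = 98/112 = 7/8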